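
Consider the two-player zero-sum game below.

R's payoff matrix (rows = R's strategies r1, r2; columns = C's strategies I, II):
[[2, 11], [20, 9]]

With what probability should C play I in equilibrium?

1/10

Row minima are 2 and 9, so R's maximin is 9; column maxima are 20 and 11, so C's minimax is 11. These differ, so the equilibrium is in mixed strategies.
Let C play I with probability q. R is indifferent when 2q + 11(1−q) = 20q + 9(1−q), giving q = 1/10.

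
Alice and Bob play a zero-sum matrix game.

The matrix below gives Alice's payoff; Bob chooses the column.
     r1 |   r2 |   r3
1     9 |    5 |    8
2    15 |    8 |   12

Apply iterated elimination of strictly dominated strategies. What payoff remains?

Row 1 is strictly dominated by row 2 (15>9, 8>5, 12>8); eliminate 1.
Column r3 is strictly dominated by r2 for Bob (8<12); eliminate r3.
Column r1 is strictly dominated by r2 for Bob (8<15); eliminate r1.
Only (2, r2) remains, with payoff 8.

8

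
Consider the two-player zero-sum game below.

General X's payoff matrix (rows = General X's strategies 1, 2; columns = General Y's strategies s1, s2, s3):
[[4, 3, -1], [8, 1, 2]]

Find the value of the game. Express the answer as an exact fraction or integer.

Column s1 is strictly dominated by s3 for General Y (it gives General X more in every row).
The remaining 2×2 game on (1, 2) × (s2, s3) has no saddle point. Let General X play 1 with probability p; indifference gives 3p + (1−p) = −p + 2(1−p), so p = 1/5.
Similarly General Y's optimal q on s2 is 3/5, and the value is 3·(3/5) + (-1)·(2/5) = 7/5.

7/5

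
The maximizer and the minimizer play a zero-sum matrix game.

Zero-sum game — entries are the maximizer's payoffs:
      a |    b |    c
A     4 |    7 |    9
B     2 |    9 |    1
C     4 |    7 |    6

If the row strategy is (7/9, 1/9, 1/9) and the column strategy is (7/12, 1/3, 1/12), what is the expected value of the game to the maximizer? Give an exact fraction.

Against (7/12, 1/3, 1/12), each row's expected payoff is A: 65/12; B: 17/4; C: 31/6.
Taking the (7/9, 1/9, 1/9)-weighted average: (7/9)·(65/12) + (1/9)·(17/4) + (1/9)·(31/6) = 142/27.

142/27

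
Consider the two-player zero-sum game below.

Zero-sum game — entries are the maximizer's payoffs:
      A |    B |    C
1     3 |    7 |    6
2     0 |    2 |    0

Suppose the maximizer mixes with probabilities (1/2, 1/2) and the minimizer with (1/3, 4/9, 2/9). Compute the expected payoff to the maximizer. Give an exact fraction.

Against (1/3, 4/9, 2/9), each row's expected payoff is 1: 49/9; 2: 8/9.
Taking the (1/2, 1/2)-weighted average: (1/2)·(49/9) + (1/2)·(8/9) = 19/6.

19/6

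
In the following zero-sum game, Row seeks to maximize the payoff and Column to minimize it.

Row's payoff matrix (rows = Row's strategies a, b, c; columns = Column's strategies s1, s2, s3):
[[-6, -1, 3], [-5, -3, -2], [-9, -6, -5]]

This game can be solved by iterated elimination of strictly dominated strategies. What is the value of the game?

-5

Column s2 is strictly dominated by s1 for Column (-6<-1, -5<-3, -9<-6); eliminate s2.
Row c is strictly dominated by row a (-6>-9, 3>-5); eliminate c.
Column s3 is strictly dominated by s1 for Column (-6<3, -5<-2); eliminate s3.
Row a is strictly dominated by row b (-5>-6); eliminate a.
Only (b, s1) remains, with payoff -5.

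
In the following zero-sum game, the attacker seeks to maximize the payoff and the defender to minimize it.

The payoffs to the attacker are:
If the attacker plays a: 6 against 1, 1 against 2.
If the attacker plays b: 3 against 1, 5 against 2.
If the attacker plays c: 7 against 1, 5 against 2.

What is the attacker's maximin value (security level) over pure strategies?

The worst-case payoff for each row is a: 1, b: 3, c: 5.
The best of these is 5.

5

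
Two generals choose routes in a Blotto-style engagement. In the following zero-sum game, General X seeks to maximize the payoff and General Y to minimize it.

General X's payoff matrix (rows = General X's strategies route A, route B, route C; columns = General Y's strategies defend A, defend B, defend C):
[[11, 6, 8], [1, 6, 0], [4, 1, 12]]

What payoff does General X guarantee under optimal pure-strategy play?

6

Row minima: 6, 0, 1 → General X's maximin is 6.
Column maxima: 11, 6, 12 → General Y's minimax is 6.
They coincide at (route A, defend B), so the value is 6.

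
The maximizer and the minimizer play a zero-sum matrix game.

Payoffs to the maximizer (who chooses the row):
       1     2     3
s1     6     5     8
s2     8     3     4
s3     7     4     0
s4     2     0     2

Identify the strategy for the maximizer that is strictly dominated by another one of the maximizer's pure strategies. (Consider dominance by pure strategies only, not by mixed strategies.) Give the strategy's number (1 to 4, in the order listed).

Compare s4 with s1: 6 > 2, 5 > 0, 8 > 2.
So s1 strictly dominates s4 for the maximizer; s4 is strictly dominated.

4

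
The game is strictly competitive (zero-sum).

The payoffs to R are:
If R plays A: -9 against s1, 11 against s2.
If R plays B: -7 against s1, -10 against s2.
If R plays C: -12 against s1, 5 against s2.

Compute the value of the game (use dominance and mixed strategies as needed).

Row C is strictly dominated by row A, so R never plays it.
The remaining 2×2 game on (A, B) × (s1, s2) has no saddle point. Let R play A with probability p; indifference gives −9p − 7(1−p) = 11p − 10(1−p), so p = 3/23.
Similarly C's optimal q on s1 is 21/23, and the value is -9·(21/23) + (11)·(2/23) = -167/23.

-167/23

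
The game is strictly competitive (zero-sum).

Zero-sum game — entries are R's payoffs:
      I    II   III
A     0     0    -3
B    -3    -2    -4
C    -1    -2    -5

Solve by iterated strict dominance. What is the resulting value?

Column I is strictly dominated by III for C (-3<0, -4<-3, -5<-1); eliminate I.
Column II is strictly dominated by III for C (-3<0, -4<-2, -5<-2); eliminate II.
Row C is strictly dominated by row A (-3>-5); eliminate C.
Row B is strictly dominated by row A (-3>-4); eliminate B.
Only (A, III) remains, with payoff -3.

-3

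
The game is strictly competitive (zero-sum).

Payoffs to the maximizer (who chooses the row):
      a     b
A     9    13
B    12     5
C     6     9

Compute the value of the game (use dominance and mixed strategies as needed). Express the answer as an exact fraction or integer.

111/11

Row C is strictly dominated by row A, so the maximizer never plays it.
The remaining 2×2 game on (A, B) × (a, b) has no saddle point. Let the maximizer play A with probability p; indifference gives 9p + 12(1−p) = 13p + 5(1−p), so p = 7/11.
Similarly the minimizer's optimal q on a is 8/11, and the value is 9·(8/11) + (13)·(3/11) = 111/11.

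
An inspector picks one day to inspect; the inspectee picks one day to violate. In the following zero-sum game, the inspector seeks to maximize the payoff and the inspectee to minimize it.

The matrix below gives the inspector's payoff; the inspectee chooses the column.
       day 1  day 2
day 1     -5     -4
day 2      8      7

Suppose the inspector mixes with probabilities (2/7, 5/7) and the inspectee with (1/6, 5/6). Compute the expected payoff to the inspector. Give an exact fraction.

Against (1/6, 5/6), each row's expected payoff is day 1: -25/6; day 2: 43/6.
Taking the (2/7, 5/7)-weighted average: (2/7)·(-25/6) + (5/7)·(43/6) = 55/14.

55/14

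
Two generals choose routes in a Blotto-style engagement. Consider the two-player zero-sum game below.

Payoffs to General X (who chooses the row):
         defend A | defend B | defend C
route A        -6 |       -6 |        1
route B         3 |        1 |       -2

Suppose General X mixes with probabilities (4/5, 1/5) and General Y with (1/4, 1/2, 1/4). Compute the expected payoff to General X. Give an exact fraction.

-13/4

Against (1/4, 1/2, 1/4), each row's expected payoff is route A: -17/4; route B: 3/4.
Taking the (4/5, 1/5)-weighted average: (4/5)·(-17/4) + (1/5)·(3/4) = -13/4.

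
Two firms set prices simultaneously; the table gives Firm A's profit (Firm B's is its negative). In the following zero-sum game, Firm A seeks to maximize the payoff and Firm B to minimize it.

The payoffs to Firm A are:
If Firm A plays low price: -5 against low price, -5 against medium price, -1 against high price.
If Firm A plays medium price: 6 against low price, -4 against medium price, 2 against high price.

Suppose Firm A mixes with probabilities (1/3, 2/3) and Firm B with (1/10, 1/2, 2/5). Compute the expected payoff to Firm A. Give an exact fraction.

Against (1/10, 1/2, 2/5), each row's expected payoff is low price: -17/5; medium price: -3/5.
Taking the (1/3, 2/3)-weighted average: (1/3)·(-17/5) + (2/3)·(-3/5) = -23/15.

-23/15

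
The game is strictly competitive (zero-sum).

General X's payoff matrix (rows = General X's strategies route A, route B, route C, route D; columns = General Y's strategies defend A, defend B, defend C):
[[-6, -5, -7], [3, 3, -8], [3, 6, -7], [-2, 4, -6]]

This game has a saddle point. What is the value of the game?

Row minima: -7, -8, -7, -6 → General X's maximin is -6.
Column maxima: 3, 6, -6 → General Y's minimax is -6.
They coincide at (route D, defend C), so the value is -6.

-6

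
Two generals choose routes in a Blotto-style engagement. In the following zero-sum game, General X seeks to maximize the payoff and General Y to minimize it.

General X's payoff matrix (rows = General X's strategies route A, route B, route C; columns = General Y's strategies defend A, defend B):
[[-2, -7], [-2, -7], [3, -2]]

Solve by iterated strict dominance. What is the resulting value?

Column defend A is strictly dominated by defend B for General Y (-7<-2, -7<-2, -2<3); eliminate defend A.
Row route A is strictly dominated by row route C (-2>-7); eliminate route A.
Row route B is strictly dominated by row route C (-2>-7); eliminate route B.
Only (route C, defend B) remains, with payoff -2.

-2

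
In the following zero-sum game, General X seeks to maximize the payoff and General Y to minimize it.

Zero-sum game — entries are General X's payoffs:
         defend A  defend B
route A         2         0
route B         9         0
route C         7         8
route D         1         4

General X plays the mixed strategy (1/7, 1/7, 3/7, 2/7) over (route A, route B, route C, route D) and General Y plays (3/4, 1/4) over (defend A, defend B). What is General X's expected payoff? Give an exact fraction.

Against (3/4, 1/4), each row's expected payoff is route A: 3/2; route B: 27/4; route C: 29/4; route D: 7/4.
Taking the (1/7, 1/7, 3/7, 2/7)-weighted average: (1/7)·(3/2) + (1/7)·(27/4) + (3/7)·(29/4) + (2/7)·(7/4) = 67/14.

67/14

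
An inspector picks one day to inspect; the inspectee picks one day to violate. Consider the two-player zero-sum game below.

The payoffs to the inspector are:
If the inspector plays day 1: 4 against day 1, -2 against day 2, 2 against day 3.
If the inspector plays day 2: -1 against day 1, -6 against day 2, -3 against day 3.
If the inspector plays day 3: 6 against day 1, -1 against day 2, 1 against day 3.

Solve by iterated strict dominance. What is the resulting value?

Row day 2 is strictly dominated by row day 1 (4>-1, -2>-6, 2>-3); eliminate day 2.
Column day 3 is strictly dominated by day 2 for the inspectee (-2<2, -1<1); eliminate day 3.
Row day 1 is strictly dominated by row day 3 (6>4, -1>-2); eliminate day 1.
Column day 1 is strictly dominated by day 2 for the inspectee (-1<6); eliminate day 1.
Only (day 3, day 2) remains, with payoff -1.

-1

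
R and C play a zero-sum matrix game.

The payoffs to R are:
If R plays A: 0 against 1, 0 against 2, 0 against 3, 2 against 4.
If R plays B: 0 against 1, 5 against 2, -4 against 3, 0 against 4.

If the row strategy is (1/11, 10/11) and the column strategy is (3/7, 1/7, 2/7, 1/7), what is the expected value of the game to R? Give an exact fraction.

Against (3/7, 1/7, 2/7, 1/7), each row's expected payoff is A: 2/7; B: -3/7.
Taking the (1/11, 10/11)-weighted average: (1/11)·(2/7) + (10/11)·(-3/7) = -4/11.

-4/11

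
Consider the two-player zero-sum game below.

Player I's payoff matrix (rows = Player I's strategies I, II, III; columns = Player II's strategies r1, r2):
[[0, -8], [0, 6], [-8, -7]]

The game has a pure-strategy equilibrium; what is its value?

Row minima: -8, 0, -8 → Player I's maximin is 0.
Column maxima: 0, 6 → Player II's minimax is 0.
They coincide at (II, r1), so the value is 0.

0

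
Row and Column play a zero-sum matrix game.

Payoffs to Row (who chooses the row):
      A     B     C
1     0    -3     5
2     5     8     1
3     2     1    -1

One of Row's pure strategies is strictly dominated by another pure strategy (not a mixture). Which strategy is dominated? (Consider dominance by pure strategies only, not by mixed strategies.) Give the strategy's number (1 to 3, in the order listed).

3

Compare 3 with 2: 5 > 2, 8 > 1, 1 > -1.
So 2 strictly dominates 3 for Row; 3 is strictly dominated.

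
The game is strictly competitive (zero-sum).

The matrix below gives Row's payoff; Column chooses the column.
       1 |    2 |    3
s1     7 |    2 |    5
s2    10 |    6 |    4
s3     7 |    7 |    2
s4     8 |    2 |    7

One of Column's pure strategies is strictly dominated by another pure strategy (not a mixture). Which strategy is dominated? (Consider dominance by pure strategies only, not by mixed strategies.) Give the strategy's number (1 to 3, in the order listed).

Column prefers columns that give Row less. Compare 1 with 3: 5 < 7, 4 < 10, 2 < 7, 7 < 8.
So 3 strictly dominates 1 for Column; 1 is strictly dominated.

1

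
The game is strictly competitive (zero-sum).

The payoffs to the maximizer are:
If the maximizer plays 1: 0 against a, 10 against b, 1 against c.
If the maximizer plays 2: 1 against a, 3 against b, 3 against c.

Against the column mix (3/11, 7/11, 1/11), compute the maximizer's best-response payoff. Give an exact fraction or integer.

1: (0)·(3/11) + (10)·(7/11) + (1)·(1/11) = 71/11.
2: (1)·(3/11) + (3)·(7/11) + (3)·(1/11) = 27/11.
The best pure response is 1 with expected payoff 71/11.

71/11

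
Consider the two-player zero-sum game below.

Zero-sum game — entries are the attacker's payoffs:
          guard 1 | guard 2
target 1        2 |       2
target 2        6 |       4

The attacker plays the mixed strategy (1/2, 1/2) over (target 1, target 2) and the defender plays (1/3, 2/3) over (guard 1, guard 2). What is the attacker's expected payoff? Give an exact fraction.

10/3

Against (1/3, 2/3), each row's expected payoff is target 1: 2; target 2: 14/3.
Taking the (1/2, 1/2)-weighted average: (1/2)·(2) + (1/2)·(14/3) = 10/3.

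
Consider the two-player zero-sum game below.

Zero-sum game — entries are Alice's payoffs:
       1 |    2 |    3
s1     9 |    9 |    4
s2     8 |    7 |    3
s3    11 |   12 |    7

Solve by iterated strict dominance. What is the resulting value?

Column 2 is strictly dominated by 3 for Bob (4<9, 3<7, 7<12); eliminate 2.
Row s1 is strictly dominated by row s3 (11>9, 7>4); eliminate s1.
Column 1 is strictly dominated by 3 for Bob (3<8, 7<11); eliminate 1.
Row s2 is strictly dominated by row s3 (7>3); eliminate s2.
Only (s3, 3) remains, with payoff 7.

7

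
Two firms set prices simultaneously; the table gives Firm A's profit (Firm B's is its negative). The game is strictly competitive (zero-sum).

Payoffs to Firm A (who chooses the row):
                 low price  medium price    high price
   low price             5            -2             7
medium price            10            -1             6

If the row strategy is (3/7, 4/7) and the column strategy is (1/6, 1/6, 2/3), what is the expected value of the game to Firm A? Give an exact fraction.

75/14

Against (1/6, 1/6, 2/3), each row's expected payoff is low price: 31/6; medium price: 11/2.
Taking the (3/7, 4/7)-weighted average: (3/7)·(31/6) + (4/7)·(11/2) = 75/14.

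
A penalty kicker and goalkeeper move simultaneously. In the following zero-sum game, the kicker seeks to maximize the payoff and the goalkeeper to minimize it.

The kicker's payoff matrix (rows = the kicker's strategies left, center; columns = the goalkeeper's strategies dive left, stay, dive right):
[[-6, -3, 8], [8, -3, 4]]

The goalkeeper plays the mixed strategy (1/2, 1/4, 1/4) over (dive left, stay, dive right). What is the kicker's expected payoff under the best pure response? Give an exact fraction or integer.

left: (-6)·(1/2) + (-3)·(1/4) + (8)·(1/4) = -7/4.
center: (8)·(1/2) + (-3)·(1/4) + (4)·(1/4) = 17/4.
The best pure response is center with expected payoff 17/4.

17/4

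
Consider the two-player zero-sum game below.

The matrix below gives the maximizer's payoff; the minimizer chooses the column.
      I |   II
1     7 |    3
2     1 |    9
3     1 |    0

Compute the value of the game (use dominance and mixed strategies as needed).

5

Row 3 is strictly dominated by row 1, so the maximizer never plays it.
The remaining 2×2 game on (1, 2) × (I, II) has no saddle point. Let the maximizer play 1 with probability p; indifference gives 7p + (1−p) = 3p + 9(1−p), so p = 2/3.
Similarly the minimizer's optimal q on I is 1/2, and the value is 7·(1/2) + (3)·(1/2) = 5.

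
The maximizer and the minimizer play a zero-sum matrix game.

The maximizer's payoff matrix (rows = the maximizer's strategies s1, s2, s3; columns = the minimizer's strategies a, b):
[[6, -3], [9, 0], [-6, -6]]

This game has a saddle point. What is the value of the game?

Row minima: -3, 0, -6 → the maximizer's maximin is 0.
Column maxima: 9, 0 → the minimizer's minimax is 0.
They coincide at (s2, b), so the value is 0.

0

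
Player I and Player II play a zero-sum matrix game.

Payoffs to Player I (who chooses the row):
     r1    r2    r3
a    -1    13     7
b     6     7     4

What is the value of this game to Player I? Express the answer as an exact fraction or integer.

Column r2 is strictly dominated by r3 for Player II (it gives Player I more in every row).
The remaining 2×2 game on (a, b) × (r1, r3) has no saddle point. Let Player I play a with probability p; indifference gives −p + 6(1−p) = 7p + 4(1−p), so p = 1/5.
Similarly Player II's optimal q on r1 is 3/10, and the value is -1·(3/10) + (7)·(7/10) = 23/5.

23/5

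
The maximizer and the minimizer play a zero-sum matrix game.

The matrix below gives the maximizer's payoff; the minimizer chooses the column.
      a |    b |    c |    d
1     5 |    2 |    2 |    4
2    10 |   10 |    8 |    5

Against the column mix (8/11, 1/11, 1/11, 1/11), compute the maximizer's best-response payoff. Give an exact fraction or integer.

1: (5)·(8/11) + (2)·(1/11) + (2)·(1/11) + (4)·(1/11) = 48/11.
2: (10)·(8/11) + (10)·(1/11) + (8)·(1/11) + (5)·(1/11) = 103/11.
The best pure response is 2 with expected payoff 103/11.

103/11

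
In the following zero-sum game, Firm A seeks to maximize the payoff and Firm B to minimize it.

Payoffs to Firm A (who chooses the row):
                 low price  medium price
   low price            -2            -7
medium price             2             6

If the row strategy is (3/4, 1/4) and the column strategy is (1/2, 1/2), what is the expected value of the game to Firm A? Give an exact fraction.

-19/8

Against (1/2, 1/2), each row's expected payoff is low price: -9/2; medium price: 4.
Taking the (3/4, 1/4)-weighted average: (3/4)·(-9/2) + (1/4)·(4) = -19/8.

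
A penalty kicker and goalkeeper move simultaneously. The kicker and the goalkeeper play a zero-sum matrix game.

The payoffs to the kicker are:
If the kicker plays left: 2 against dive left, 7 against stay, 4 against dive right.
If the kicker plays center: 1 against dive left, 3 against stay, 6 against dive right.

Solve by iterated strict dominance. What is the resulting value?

2

Column dive right is strictly dominated by dive left for the goalkeeper (2<4, 1<6); eliminate dive right.
Column stay is strictly dominated by dive left for the goalkeeper (2<7, 1<3); eliminate stay.
Row center is strictly dominated by row left (2>1); eliminate center.
Only (left, dive left) remains, with payoff 2.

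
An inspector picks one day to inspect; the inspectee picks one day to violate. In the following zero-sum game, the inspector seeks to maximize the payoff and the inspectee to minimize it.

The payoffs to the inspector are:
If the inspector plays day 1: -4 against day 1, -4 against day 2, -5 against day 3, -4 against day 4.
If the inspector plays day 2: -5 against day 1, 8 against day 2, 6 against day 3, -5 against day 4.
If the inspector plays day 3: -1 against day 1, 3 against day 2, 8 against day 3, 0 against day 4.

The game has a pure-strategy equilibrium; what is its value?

Row minima: -5, -5, -1 → the inspector's maximin is -1.
Column maxima: -1, 8, 8, 0 → the inspectee's minimax is -1.
They coincide at (day 3, day 1), so the value is -1.

-1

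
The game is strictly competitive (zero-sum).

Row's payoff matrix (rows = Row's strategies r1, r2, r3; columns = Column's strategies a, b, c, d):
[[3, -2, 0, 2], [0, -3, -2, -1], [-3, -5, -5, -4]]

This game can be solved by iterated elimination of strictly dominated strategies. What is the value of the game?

-2

Column a is strictly dominated by b for Column (-2<3, -3<0, -5<-3); eliminate a.
Column d is strictly dominated by b for Column (-2<2, -3<-1, -5<-4); eliminate d.
Row r2 is strictly dominated by row r1 (-2>-3, 0>-2); eliminate r2.
Row r3 is strictly dominated by row r1 (-2>-5, 0>-5); eliminate r3.
Column c is strictly dominated by b for Column (-2<0); eliminate c.
Only (r1, b) remains, with payoff -2.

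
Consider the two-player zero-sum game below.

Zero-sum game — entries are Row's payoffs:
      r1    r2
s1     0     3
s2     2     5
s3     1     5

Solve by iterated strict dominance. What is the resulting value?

Column r2 is strictly dominated by r1 for Column (0<3, 2<5, 1<5); eliminate r2.
Row s1 is strictly dominated by row s2 (2>0); eliminate s1.
Row s3 is strictly dominated by row s2 (2>1); eliminate s3.
Only (s2, r1) remains, with payoff 2.

2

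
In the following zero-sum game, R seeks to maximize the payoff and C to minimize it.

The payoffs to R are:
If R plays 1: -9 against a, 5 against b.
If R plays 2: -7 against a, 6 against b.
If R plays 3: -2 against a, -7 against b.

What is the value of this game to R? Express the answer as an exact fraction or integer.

Row 1 is strictly dominated by row 2, so R never plays it.
The remaining 2×2 game on (2, 3) × (a, b) has no saddle point. Let R play 2 with probability p; indifference gives −7p − 2(1−p) = 6p − 7(1−p), so p = 5/18.
Similarly C's optimal q on a is 13/18, and the value is -7·(13/18) + (6)·(5/18) = -61/18.

-61/18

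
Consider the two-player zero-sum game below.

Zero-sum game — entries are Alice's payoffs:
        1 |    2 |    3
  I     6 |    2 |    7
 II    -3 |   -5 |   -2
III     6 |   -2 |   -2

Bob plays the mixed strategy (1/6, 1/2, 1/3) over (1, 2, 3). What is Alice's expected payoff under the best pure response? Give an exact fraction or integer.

13/3

I: (6)·(1/6) + (2)·(1/2) + (7)·(1/3) = 13/3.
II: (-3)·(1/6) + (-5)·(1/2) + (-2)·(1/3) = -11/3.
III: (6)·(1/6) + (-2)·(1/2) + (-2)·(1/3) = -2/3.
The best pure response is I with expected payoff 13/3.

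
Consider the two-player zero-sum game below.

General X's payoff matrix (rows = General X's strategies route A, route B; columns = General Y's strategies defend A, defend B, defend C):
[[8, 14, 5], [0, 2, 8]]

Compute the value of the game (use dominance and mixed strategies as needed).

Column defend B is strictly dominated by defend A for General Y (it gives General X more in every row).
The remaining 2×2 game on (route A, route B) × (defend A, defend C) has no saddle point. Let General X play route A with probability p; indifference gives 8p = 5p + 8(1−p), so p = 8/11.
Similarly General Y's optimal q on defend A is 3/11, and the value is 8·(3/11) + (5)·(8/11) = 64/11.

64/11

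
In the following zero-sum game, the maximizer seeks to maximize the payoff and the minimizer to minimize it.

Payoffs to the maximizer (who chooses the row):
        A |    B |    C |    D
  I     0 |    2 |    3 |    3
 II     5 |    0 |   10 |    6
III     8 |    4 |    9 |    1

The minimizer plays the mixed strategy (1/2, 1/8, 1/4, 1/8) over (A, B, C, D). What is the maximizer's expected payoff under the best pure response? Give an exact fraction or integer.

55/8

I: (0)·(1/2) + (2)·(1/8) + (3)·(1/4) + (3)·(1/8) = 11/8.
II: (5)·(1/2) + (0)·(1/8) + (10)·(1/4) + (6)·(1/8) = 23/4.
III: (8)·(1/2) + (4)·(1/8) + (9)·(1/4) + (1)·(1/8) = 55/8.
The best pure response is III with expected payoff 55/8.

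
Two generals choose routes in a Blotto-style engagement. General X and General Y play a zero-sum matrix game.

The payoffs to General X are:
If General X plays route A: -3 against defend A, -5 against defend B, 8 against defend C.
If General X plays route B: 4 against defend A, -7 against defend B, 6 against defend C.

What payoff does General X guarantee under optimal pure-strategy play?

Row minima: -5, -7 → General X's maximin is -5.
Column maxima: 4, -5, 8 → General Y's minimax is -5.
They coincide at (route A, defend B), so the value is -5.

-5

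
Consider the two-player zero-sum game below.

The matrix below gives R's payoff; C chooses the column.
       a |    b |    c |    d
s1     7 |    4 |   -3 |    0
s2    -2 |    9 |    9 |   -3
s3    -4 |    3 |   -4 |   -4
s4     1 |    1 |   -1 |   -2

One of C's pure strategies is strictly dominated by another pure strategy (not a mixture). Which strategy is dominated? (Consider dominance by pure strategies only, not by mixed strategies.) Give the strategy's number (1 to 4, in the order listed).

2

C prefers columns that give R less. Compare b with d: 0 < 4, -3 < 9, -4 < 3, -2 < 1.
So d strictly dominates b for C; b is strictly dominated.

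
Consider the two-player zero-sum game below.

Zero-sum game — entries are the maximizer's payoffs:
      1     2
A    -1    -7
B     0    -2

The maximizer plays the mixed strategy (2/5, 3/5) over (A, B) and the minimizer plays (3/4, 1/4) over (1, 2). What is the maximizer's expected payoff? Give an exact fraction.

Against (3/4, 1/4), each row's expected payoff is A: -5/2; B: -1/2.
Taking the (2/5, 3/5)-weighted average: (2/5)·(-5/2) + (3/5)·(-1/2) = -13/10.

-13/10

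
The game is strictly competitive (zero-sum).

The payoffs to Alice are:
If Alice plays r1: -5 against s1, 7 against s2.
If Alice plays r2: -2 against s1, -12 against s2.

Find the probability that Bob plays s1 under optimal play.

Row minima are -5 and -12, so Alice's maximin is -5; column maxima are -2 and 7, so Bob's minimax is -2. These differ, so the equilibrium is in mixed strategies.
Let Bob play s1 with probability q. Alice is indifferent when −5q + 7(1−q) = −2q − 12(1−q), giving q = 19/22.

19/22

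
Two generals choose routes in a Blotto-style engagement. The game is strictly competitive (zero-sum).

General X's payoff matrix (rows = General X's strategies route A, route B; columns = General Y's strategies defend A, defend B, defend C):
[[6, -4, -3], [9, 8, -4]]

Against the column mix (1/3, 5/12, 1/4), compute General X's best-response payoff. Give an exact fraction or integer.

route A: (6)·(1/3) + (-4)·(5/12) + (-3)·(1/4) = -5/12.
route B: (9)·(1/3) + (8)·(5/12) + (-4)·(1/4) = 16/3.
The best pure response is route B with expected payoff 16/3.

16/3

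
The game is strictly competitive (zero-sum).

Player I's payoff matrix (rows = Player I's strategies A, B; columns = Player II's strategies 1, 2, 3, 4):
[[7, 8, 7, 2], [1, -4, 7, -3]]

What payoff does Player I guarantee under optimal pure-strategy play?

2

Row minima: 2, -4 → Player I's maximin is 2.
Column maxima: 7, 8, 7, 2 → Player II's minimax is 2.
They coincide at (A, 4), so the value is 2.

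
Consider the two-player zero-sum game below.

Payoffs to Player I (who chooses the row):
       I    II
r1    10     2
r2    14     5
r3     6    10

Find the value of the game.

Row r1 is strictly dominated by row r2, so Player I never plays it.
The remaining 2×2 game on (r2, r3) × (I, II) has no saddle point. Let Player I play r2 with probability p; indifference gives 14p + 6(1−p) = 5p + 10(1−p), so p = 4/13.
Similarly Player II's optimal q on I is 5/13, and the value is 14·(5/13) + (5)·(8/13) = 110/13.

110/13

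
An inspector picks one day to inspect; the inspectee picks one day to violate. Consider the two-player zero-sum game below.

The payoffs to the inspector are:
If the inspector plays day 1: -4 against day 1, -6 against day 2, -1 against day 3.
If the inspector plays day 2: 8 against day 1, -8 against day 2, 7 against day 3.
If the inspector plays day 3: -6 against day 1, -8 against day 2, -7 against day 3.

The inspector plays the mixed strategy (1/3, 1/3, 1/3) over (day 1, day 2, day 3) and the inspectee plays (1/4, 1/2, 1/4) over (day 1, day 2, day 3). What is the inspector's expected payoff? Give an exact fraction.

Against (1/4, 1/2, 1/4), each row's expected payoff is day 1: -17/4; day 2: -1/4; day 3: -29/4.
Taking the (1/3, 1/3, 1/3)-weighted average: (1/3)·(-17/4) + (1/3)·(-1/4) + (1/3)·(-29/4) = -47/12.

-47/12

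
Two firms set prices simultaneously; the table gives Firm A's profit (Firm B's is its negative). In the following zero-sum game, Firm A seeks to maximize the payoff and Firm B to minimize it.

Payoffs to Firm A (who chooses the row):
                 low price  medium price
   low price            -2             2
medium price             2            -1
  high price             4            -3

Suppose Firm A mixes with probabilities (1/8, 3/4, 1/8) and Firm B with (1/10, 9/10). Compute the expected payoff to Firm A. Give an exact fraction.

-49/80

Against (1/10, 9/10), each row's expected payoff is low price: 8/5; medium price: -7/10; high price: -23/10.
Taking the (1/8, 3/4, 1/8)-weighted average: (1/8)·(8/5) + (3/4)·(-7/10) + (1/8)·(-23/10) = -49/80.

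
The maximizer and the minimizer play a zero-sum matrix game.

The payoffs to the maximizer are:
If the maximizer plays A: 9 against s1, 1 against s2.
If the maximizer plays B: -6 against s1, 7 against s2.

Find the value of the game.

23/7

Row minima are 1 and -6, so the maximizer's maximin is 1; column maxima are 9 and 7, so the minimizer's minimax is 7. These differ, so the equilibrium is in mixed strategies.
Let the maximizer play A with probability p. The minimizer is indifferent when 9p − 6(1−p) = p + 7(1−p), giving p = 13/21.
Let the minimizer play s1 with probability q. The maximizer is indifferent when 9q + (1−q) = −6q + 7(1−q), giving q = 2/7.
The value is 9·(2/7) + (1)·(5/7) = 23/7.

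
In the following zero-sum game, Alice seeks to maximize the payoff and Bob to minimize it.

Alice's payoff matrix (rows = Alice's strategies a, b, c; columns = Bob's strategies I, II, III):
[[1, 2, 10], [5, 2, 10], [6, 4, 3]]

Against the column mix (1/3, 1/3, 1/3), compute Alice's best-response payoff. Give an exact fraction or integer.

a: (1)·(1/3) + (2)·(1/3) + (10)·(1/3) = 13/3.
b: (5)·(1/3) + (2)·(1/3) + (10)·(1/3) = 17/3.
c: (6)·(1/3) + (4)·(1/3) + (3)·(1/3) = 13/3.
The best pure response is b with expected payoff 17/3.

17/3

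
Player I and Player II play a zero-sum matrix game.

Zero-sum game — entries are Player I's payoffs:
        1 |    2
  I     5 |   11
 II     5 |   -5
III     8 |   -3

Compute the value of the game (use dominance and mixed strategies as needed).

103/17

Row II is strictly dominated by row III, so Player I never plays it.
The remaining 2×2 game on (I, III) × (1, 2) has no saddle point. Let Player I play I with probability p; indifference gives 5p + 8(1−p) = 11p − 3(1−p), so p = 11/17.
Similarly Player II's optimal q on 1 is 14/17, and the value is 5·(14/17) + (11)·(3/17) = 103/17.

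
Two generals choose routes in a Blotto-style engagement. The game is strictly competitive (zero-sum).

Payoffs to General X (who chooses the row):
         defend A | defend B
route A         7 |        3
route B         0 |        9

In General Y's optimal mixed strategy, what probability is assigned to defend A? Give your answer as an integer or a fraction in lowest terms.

Row minima are 3 and 0, so General X's maximin is 3; column maxima are 7 and 9, so General Y's minimax is 7. These differ, so the equilibrium is in mixed strategies.
Let General Y play defend A with probability q. General X is indifferent when 7q + 3(1−q) = 9(1−q), giving q = 6/13.

6/13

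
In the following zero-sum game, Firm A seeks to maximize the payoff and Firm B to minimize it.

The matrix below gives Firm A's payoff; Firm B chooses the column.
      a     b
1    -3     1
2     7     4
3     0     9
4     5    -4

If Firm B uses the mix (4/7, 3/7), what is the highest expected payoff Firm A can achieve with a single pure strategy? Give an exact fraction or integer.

1: (-3)·(4/7) + (1)·(3/7) = -9/7.
2: (7)·(4/7) + (4)·(3/7) = 40/7.
3: (0)·(4/7) + (9)·(3/7) = 27/7.
4: (5)·(4/7) + (-4)·(3/7) = 8/7.
The best pure response is 2 with expected payoff 40/7.

40/7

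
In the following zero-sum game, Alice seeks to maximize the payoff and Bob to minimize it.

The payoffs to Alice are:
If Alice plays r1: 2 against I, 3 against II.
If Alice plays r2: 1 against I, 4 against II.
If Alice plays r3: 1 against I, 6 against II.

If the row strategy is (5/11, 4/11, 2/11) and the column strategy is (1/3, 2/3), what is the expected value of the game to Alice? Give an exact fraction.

Against (1/3, 2/3), each row's expected payoff is r1: 8/3; r2: 3; r3: 13/3.
Taking the (5/11, 4/11, 2/11)-weighted average: (5/11)·(8/3) + (4/11)·(3) + (2/11)·(13/3) = 34/11.

34/11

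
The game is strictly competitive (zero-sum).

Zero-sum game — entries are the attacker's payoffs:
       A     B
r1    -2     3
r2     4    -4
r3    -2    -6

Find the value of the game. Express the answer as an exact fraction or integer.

4/13

Row r3 is strictly dominated by row r2, so the attacker never plays it.
The remaining 2×2 game on (r1, r2) × (A, B) has no saddle point. Let the attacker play r1 with probability p; indifference gives −2p + 4(1−p) = 3p − 4(1−p), so p = 8/13.
Similarly the defender's optimal q on A is 7/13, and the value is -2·(7/13) + (3)·(6/13) = 4/13.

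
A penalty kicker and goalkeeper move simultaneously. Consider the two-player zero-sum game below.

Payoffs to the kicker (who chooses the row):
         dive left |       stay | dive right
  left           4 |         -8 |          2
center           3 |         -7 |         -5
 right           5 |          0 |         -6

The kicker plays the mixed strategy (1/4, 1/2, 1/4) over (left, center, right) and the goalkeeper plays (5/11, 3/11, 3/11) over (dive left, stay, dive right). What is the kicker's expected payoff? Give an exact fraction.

Against (5/11, 3/11, 3/11), each row's expected payoff is left: 2/11; center: -21/11; right: 7/11.
Taking the (1/4, 1/2, 1/4)-weighted average: (1/4)·(2/11) + (1/2)·(-21/11) + (1/4)·(7/11) = -3/4.

-3/4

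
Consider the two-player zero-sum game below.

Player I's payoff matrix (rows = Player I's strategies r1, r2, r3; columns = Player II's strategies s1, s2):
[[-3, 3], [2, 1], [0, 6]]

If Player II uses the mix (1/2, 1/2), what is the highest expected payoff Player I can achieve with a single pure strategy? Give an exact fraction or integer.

r1: (-3)·(1/2) + (3)·(1/2) = 0.
r2: (2)·(1/2) + (1)·(1/2) = 3/2.
r3: (0)·(1/2) + (6)·(1/2) = 3.
The best pure response is r3 with expected payoff 3.

3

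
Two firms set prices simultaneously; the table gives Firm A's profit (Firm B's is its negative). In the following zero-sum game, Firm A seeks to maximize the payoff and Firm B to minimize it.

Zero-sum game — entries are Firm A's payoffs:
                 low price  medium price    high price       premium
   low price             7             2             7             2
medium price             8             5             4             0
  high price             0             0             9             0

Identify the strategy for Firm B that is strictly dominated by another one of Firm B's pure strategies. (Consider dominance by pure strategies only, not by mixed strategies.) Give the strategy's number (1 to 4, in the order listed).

3

Firm B prefers columns that give Firm A less. Compare high price with premium: 2 < 7, 0 < 4, 0 < 9.
So premium strictly dominates high price for Firm B; high price is strictly dominated.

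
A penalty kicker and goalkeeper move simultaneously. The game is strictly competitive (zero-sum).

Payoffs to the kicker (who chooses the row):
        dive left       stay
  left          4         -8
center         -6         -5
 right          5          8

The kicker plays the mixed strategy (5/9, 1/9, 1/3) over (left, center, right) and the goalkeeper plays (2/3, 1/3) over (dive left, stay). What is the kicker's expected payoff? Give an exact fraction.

Against (2/3, 1/3), each row's expected payoff is left: 0; center: -17/3; right: 6.
Taking the (5/9, 1/9, 1/3)-weighted average: (5/9)·(0) + (1/9)·(-17/3) + (1/3)·(6) = 37/27.

37/27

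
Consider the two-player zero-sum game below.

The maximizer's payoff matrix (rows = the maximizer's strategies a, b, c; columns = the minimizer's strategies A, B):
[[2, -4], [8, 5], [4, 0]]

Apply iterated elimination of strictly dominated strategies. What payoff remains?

Column A is strictly dominated by B for the minimizer (-4<2, 5<8, 0<4); eliminate A.
Row c is strictly dominated by row b (5>0); eliminate c.
Row a is strictly dominated by row b (5>-4); eliminate a.
Only (b, B) remains, with payoff 5.

5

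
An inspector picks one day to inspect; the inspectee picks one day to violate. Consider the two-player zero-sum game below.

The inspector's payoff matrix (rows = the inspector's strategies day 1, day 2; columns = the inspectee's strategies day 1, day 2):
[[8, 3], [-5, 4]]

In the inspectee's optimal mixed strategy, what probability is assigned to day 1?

1/14

Row minima are 3 and -5, so the inspector's maximin is 3; column maxima are 8 and 4, so the inspectee's minimax is 4. These differ, so the equilibrium is in mixed strategies.
Let the inspectee play day 1 with probability q. The inspector is indifferent when 8q + 3(1−q) = −5q + 4(1−q), giving q = 1/14.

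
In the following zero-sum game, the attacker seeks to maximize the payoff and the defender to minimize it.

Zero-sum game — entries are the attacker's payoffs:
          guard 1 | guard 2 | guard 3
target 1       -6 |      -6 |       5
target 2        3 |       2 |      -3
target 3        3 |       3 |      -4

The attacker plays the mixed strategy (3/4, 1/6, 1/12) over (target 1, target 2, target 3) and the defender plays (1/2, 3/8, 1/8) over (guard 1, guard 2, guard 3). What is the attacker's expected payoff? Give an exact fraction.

Against (1/2, 3/8, 1/8), each row's expected payoff is target 1: -37/8; target 2: 15/8; target 3: 17/8.
Taking the (3/4, 1/6, 1/12)-weighted average: (3/4)·(-37/8) + (1/6)·(15/8) + (1/12)·(17/8) = -143/48.

-143/48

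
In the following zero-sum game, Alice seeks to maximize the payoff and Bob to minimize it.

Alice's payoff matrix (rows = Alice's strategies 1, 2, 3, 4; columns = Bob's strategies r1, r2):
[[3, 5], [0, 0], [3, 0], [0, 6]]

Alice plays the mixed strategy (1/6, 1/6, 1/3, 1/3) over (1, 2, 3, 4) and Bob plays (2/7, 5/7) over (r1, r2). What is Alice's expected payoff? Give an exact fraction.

103/42

Against (2/7, 5/7), each row's expected payoff is 1: 31/7; 2: 0; 3: 6/7; 4: 30/7.
Taking the (1/6, 1/6, 1/3, 1/3)-weighted average: (1/6)·(31/7) + (1/6)·(0) + (1/3)·(6/7) + (1/3)·(30/7) = 103/42.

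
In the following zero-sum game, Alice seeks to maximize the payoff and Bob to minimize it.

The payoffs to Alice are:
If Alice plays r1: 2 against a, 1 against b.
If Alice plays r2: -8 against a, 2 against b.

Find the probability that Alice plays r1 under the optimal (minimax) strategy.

Row minima are 1 and -8, so Alice's maximin is 1; column maxima are 2 and 2, so Bob's minimax is 2. These differ, so the equilibrium is in mixed strategies.
Let Alice play r1 with probability p. Bob is indifferent when 2p − 8(1−p) = p + 2(1−p), giving p = 10/11.

10/11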